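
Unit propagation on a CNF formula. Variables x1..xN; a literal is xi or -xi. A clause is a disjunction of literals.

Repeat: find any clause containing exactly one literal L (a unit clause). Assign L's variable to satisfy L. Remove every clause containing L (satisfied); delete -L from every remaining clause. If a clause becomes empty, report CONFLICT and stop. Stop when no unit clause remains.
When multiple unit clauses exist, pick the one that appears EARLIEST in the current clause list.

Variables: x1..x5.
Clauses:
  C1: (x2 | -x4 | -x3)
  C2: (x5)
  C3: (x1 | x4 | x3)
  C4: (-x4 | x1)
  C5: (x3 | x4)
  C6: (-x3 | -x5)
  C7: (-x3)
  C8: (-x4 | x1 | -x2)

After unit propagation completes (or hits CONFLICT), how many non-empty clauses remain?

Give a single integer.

unit clause [5] forces x5=T; simplify:
  drop -5 from [-3, -5] -> [-3]
  satisfied 1 clause(s); 7 remain; assigned so far: [5]
unit clause [-3] forces x3=F; simplify:
  drop 3 from [1, 4, 3] -> [1, 4]
  drop 3 from [3, 4] -> [4]
  satisfied 3 clause(s); 4 remain; assigned so far: [3, 5]
unit clause [4] forces x4=T; simplify:
  drop -4 from [-4, 1] -> [1]
  drop -4 from [-4, 1, -2] -> [1, -2]
  satisfied 2 clause(s); 2 remain; assigned so far: [3, 4, 5]
unit clause [1] forces x1=T; simplify:
  satisfied 2 clause(s); 0 remain; assigned so far: [1, 3, 4, 5]

Answer: 0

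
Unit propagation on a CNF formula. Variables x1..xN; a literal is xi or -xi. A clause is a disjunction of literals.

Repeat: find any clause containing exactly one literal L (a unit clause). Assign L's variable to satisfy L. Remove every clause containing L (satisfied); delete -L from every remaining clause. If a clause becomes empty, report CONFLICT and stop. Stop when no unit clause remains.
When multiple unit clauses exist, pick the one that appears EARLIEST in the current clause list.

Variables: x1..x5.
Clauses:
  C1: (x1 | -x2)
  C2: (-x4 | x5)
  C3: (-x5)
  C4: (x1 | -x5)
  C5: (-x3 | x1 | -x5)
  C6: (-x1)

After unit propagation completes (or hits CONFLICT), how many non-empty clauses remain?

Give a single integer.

unit clause [-5] forces x5=F; simplify:
  drop 5 from [-4, 5] -> [-4]
  satisfied 3 clause(s); 3 remain; assigned so far: [5]
unit clause [-4] forces x4=F; simplify:
  satisfied 1 clause(s); 2 remain; assigned so far: [4, 5]
unit clause [-1] forces x1=F; simplify:
  drop 1 from [1, -2] -> [-2]
  satisfied 1 clause(s); 1 remain; assigned so far: [1, 4, 5]
unit clause [-2] forces x2=F; simplify:
  satisfied 1 clause(s); 0 remain; assigned so far: [1, 2, 4, 5]

Answer: 0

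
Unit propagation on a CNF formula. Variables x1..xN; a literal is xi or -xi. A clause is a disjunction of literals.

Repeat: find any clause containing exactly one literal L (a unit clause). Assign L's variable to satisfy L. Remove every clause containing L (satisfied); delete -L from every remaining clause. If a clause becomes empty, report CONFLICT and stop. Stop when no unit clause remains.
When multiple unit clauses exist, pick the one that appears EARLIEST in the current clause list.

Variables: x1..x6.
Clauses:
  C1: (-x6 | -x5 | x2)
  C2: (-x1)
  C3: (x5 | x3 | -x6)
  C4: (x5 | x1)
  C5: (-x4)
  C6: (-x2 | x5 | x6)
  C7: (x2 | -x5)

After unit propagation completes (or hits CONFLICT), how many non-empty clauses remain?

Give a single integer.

unit clause [-1] forces x1=F; simplify:
  drop 1 from [5, 1] -> [5]
  satisfied 1 clause(s); 6 remain; assigned so far: [1]
unit clause [5] forces x5=T; simplify:
  drop -5 from [-6, -5, 2] -> [-6, 2]
  drop -5 from [2, -5] -> [2]
  satisfied 3 clause(s); 3 remain; assigned so far: [1, 5]
unit clause [-4] forces x4=F; simplify:
  satisfied 1 clause(s); 2 remain; assigned so far: [1, 4, 5]
unit clause [2] forces x2=T; simplify:
  satisfied 2 clause(s); 0 remain; assigned so far: [1, 2, 4, 5]

Answer: 0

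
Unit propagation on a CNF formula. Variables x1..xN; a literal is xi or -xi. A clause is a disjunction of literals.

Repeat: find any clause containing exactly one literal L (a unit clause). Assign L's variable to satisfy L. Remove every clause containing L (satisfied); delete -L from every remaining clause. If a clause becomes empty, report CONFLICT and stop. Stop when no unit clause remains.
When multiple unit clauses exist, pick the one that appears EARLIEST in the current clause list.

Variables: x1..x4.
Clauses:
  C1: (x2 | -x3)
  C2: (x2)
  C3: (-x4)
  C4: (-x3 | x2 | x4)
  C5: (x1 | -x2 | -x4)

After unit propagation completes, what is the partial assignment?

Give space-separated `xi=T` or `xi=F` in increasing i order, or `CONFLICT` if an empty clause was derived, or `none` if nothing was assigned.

Answer: x2=T x4=F

Derivation:
unit clause [2] forces x2=T; simplify:
  drop -2 from [1, -2, -4] -> [1, -4]
  satisfied 3 clause(s); 2 remain; assigned so far: [2]
unit clause [-4] forces x4=F; simplify:
  satisfied 2 clause(s); 0 remain; assigned so far: [2, 4]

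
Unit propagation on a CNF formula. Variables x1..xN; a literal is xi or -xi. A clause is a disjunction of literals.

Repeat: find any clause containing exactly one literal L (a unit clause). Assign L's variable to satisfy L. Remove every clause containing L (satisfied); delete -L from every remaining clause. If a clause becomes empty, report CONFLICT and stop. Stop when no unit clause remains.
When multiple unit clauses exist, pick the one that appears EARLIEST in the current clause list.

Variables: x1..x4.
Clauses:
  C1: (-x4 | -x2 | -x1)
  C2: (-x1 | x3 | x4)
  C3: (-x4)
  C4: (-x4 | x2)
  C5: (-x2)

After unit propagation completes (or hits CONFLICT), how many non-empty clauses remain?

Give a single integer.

unit clause [-4] forces x4=F; simplify:
  drop 4 from [-1, 3, 4] -> [-1, 3]
  satisfied 3 clause(s); 2 remain; assigned so far: [4]
unit clause [-2] forces x2=F; simplify:
  satisfied 1 clause(s); 1 remain; assigned so far: [2, 4]

Answer: 1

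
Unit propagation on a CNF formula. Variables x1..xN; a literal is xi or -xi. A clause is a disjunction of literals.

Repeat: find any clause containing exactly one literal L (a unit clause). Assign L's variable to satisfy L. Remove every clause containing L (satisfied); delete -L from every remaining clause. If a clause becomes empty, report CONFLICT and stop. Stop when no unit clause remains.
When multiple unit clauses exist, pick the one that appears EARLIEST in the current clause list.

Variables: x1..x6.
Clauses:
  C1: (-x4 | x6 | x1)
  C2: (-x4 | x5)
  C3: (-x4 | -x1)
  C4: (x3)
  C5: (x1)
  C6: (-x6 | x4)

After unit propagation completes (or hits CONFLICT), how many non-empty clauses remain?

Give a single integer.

unit clause [3] forces x3=T; simplify:
  satisfied 1 clause(s); 5 remain; assigned so far: [3]
unit clause [1] forces x1=T; simplify:
  drop -1 from [-4, -1] -> [-4]
  satisfied 2 clause(s); 3 remain; assigned so far: [1, 3]
unit clause [-4] forces x4=F; simplify:
  drop 4 from [-6, 4] -> [-6]
  satisfied 2 clause(s); 1 remain; assigned so far: [1, 3, 4]
unit clause [-6] forces x6=F; simplify:
  satisfied 1 clause(s); 0 remain; assigned so far: [1, 3, 4, 6]

Answer: 0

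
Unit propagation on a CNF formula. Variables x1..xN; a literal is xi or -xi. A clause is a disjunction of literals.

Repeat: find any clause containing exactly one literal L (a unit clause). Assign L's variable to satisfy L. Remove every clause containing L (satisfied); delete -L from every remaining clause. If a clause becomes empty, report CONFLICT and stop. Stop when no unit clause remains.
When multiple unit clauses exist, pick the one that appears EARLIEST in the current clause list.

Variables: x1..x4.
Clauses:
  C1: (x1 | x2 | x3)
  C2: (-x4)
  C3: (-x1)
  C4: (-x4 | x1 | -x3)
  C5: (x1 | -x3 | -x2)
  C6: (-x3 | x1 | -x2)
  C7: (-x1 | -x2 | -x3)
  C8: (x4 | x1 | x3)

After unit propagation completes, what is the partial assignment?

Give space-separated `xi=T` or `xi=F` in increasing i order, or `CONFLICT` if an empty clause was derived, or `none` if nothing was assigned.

Answer: x1=F x2=F x3=T x4=F

Derivation:
unit clause [-4] forces x4=F; simplify:
  drop 4 from [4, 1, 3] -> [1, 3]
  satisfied 2 clause(s); 6 remain; assigned so far: [4]
unit clause [-1] forces x1=F; simplify:
  drop 1 from [1, 2, 3] -> [2, 3]
  drop 1 from [1, -3, -2] -> [-3, -2]
  drop 1 from [-3, 1, -2] -> [-3, -2]
  drop 1 from [1, 3] -> [3]
  satisfied 2 clause(s); 4 remain; assigned so far: [1, 4]
unit clause [3] forces x3=T; simplify:
  drop -3 from [-3, -2] -> [-2]
  drop -3 from [-3, -2] -> [-2]
  satisfied 2 clause(s); 2 remain; assigned so far: [1, 3, 4]
unit clause [-2] forces x2=F; simplify:
  satisfied 2 clause(s); 0 remain; assigned so far: [1, 2, 3, 4]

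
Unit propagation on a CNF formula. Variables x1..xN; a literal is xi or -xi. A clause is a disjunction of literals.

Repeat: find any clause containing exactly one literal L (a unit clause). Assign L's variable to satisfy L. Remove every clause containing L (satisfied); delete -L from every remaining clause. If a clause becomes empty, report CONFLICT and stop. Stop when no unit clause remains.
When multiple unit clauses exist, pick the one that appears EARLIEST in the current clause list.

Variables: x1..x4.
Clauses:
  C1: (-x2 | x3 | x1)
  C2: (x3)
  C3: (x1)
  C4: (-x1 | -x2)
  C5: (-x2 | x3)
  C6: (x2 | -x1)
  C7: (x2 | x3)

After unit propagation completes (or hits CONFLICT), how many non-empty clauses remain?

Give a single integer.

Answer: 0

Derivation:
unit clause [3] forces x3=T; simplify:
  satisfied 4 clause(s); 3 remain; assigned so far: [3]
unit clause [1] forces x1=T; simplify:
  drop -1 from [-1, -2] -> [-2]
  drop -1 from [2, -1] -> [2]
  satisfied 1 clause(s); 2 remain; assigned so far: [1, 3]
unit clause [-2] forces x2=F; simplify:
  drop 2 from [2] -> [] (empty!)
  satisfied 1 clause(s); 1 remain; assigned so far: [1, 2, 3]
CONFLICT (empty clause)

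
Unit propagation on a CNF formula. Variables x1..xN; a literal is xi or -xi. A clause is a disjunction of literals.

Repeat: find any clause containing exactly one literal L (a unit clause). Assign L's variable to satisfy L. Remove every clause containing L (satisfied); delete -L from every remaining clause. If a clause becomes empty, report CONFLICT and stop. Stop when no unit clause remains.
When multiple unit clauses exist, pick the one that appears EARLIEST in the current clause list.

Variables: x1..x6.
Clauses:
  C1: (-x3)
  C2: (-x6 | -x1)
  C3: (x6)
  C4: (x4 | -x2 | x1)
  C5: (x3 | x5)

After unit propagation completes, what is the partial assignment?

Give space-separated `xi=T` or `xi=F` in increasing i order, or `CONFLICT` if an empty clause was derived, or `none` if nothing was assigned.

Answer: x1=F x3=F x5=T x6=T

Derivation:
unit clause [-3] forces x3=F; simplify:
  drop 3 from [3, 5] -> [5]
  satisfied 1 clause(s); 4 remain; assigned so far: [3]
unit clause [6] forces x6=T; simplify:
  drop -6 from [-6, -1] -> [-1]
  satisfied 1 clause(s); 3 remain; assigned so far: [3, 6]
unit clause [-1] forces x1=F; simplify:
  drop 1 from [4, -2, 1] -> [4, -2]
  satisfied 1 clause(s); 2 remain; assigned so far: [1, 3, 6]
unit clause [5] forces x5=T; simplify:
  satisfied 1 clause(s); 1 remain; assigned so far: [1, 3, 5, 6]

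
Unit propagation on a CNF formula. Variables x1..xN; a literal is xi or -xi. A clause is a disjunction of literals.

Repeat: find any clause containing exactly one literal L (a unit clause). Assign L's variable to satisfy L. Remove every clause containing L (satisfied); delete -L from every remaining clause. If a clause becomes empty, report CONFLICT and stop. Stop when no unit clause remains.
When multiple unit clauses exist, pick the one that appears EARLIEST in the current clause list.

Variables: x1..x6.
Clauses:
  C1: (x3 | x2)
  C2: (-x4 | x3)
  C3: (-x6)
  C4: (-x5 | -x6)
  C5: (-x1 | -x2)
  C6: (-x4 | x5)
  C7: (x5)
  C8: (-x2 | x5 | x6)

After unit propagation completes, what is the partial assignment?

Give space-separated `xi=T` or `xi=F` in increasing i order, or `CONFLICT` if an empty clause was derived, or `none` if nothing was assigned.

Answer: x5=T x6=F

Derivation:
unit clause [-6] forces x6=F; simplify:
  drop 6 from [-2, 5, 6] -> [-2, 5]
  satisfied 2 clause(s); 6 remain; assigned so far: [6]
unit clause [5] forces x5=T; simplify:
  satisfied 3 clause(s); 3 remain; assigned so far: [5, 6]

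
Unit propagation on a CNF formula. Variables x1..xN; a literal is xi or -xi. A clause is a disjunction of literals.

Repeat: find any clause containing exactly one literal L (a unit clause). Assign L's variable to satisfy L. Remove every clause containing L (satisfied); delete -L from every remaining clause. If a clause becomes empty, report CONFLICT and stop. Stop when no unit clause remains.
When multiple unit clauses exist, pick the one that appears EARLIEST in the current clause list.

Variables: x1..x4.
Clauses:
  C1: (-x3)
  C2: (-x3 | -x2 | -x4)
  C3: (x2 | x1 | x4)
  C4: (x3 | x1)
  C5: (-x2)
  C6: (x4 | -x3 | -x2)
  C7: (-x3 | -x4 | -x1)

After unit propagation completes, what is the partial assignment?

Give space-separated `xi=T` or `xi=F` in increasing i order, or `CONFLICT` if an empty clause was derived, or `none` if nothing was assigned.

Answer: x1=T x2=F x3=F

Derivation:
unit clause [-3] forces x3=F; simplify:
  drop 3 from [3, 1] -> [1]
  satisfied 4 clause(s); 3 remain; assigned so far: [3]
unit clause [1] forces x1=T; simplify:
  satisfied 2 clause(s); 1 remain; assigned so far: [1, 3]
unit clause [-2] forces x2=F; simplify:
  satisfied 1 clause(s); 0 remain; assigned so far: [1, 2, 3]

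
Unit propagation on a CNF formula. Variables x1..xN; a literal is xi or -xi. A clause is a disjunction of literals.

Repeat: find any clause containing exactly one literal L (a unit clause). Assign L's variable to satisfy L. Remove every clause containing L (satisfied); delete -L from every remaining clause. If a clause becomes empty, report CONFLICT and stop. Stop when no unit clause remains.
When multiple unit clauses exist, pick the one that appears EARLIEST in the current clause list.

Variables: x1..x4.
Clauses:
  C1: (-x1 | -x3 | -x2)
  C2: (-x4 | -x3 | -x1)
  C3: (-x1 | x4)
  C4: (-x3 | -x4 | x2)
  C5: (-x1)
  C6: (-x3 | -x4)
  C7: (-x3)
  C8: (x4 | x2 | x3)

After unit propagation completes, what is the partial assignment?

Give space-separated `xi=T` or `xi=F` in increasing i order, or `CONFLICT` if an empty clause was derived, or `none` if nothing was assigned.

Answer: x1=F x3=F

Derivation:
unit clause [-1] forces x1=F; simplify:
  satisfied 4 clause(s); 4 remain; assigned so far: [1]
unit clause [-3] forces x3=F; simplify:
  drop 3 from [4, 2, 3] -> [4, 2]
  satisfied 3 clause(s); 1 remain; assigned so far: [1, 3]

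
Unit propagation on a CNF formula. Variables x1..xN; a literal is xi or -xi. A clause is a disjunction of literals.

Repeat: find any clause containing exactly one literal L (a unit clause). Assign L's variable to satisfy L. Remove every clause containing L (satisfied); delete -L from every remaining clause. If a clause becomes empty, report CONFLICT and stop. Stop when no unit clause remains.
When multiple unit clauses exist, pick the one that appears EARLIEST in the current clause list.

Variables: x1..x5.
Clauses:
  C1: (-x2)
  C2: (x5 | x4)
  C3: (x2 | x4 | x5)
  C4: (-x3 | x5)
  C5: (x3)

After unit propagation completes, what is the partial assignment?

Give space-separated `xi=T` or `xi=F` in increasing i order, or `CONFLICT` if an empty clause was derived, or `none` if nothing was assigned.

unit clause [-2] forces x2=F; simplify:
  drop 2 from [2, 4, 5] -> [4, 5]
  satisfied 1 clause(s); 4 remain; assigned so far: [2]
unit clause [3] forces x3=T; simplify:
  drop -3 from [-3, 5] -> [5]
  satisfied 1 clause(s); 3 remain; assigned so far: [2, 3]
unit clause [5] forces x5=T; simplify:
  satisfied 3 clause(s); 0 remain; assigned so far: [2, 3, 5]

Answer: x2=F x3=T x5=T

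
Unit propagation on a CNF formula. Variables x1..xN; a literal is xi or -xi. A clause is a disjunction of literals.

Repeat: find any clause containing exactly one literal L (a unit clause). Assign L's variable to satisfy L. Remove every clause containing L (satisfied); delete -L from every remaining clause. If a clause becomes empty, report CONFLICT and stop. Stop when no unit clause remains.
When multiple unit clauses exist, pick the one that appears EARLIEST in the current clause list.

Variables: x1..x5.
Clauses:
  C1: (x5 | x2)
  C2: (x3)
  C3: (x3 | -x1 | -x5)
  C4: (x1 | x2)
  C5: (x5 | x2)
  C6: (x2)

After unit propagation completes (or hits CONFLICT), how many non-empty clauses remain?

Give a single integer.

unit clause [3] forces x3=T; simplify:
  satisfied 2 clause(s); 4 remain; assigned so far: [3]
unit clause [2] forces x2=T; simplify:
  satisfied 4 clause(s); 0 remain; assigned so far: [2, 3]

Answer: 0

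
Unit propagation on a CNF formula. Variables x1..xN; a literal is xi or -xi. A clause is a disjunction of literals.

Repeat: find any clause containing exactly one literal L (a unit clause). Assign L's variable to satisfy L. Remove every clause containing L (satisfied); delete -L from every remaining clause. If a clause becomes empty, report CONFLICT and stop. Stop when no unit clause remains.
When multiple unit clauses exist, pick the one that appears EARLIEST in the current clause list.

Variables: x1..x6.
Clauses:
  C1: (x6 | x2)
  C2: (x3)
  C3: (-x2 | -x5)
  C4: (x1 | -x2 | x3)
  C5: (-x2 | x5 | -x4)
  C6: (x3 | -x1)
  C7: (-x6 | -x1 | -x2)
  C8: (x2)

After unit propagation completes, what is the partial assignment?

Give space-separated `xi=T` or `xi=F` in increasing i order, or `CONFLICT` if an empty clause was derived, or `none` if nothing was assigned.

Answer: x2=T x3=T x4=F x5=F

Derivation:
unit clause [3] forces x3=T; simplify:
  satisfied 3 clause(s); 5 remain; assigned so far: [3]
unit clause [2] forces x2=T; simplify:
  drop -2 from [-2, -5] -> [-5]
  drop -2 from [-2, 5, -4] -> [5, -4]
  drop -2 from [-6, -1, -2] -> [-6, -1]
  satisfied 2 clause(s); 3 remain; assigned so far: [2, 3]
unit clause [-5] forces x5=F; simplify:
  drop 5 from [5, -4] -> [-4]
  satisfied 1 clause(s); 2 remain; assigned so far: [2, 3, 5]
unit clause [-4] forces x4=F; simplify:
  satisfied 1 clause(s); 1 remain; assigned so far: [2, 3, 4, 5]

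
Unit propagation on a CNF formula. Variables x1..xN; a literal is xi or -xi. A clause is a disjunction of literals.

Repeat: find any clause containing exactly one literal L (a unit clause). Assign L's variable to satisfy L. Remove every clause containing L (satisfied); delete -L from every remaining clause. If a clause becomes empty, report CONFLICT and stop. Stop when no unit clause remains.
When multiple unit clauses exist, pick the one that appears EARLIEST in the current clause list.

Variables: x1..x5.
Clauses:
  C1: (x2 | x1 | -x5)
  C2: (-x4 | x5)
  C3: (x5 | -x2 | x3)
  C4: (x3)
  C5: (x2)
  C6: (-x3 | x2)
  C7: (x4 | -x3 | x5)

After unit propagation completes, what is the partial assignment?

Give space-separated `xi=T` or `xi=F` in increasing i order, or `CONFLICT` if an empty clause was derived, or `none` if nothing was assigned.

unit clause [3] forces x3=T; simplify:
  drop -3 from [-3, 2] -> [2]
  drop -3 from [4, -3, 5] -> [4, 5]
  satisfied 2 clause(s); 5 remain; assigned so far: [3]
unit clause [2] forces x2=T; simplify:
  satisfied 3 clause(s); 2 remain; assigned so far: [2, 3]

Answer: x2=T x3=T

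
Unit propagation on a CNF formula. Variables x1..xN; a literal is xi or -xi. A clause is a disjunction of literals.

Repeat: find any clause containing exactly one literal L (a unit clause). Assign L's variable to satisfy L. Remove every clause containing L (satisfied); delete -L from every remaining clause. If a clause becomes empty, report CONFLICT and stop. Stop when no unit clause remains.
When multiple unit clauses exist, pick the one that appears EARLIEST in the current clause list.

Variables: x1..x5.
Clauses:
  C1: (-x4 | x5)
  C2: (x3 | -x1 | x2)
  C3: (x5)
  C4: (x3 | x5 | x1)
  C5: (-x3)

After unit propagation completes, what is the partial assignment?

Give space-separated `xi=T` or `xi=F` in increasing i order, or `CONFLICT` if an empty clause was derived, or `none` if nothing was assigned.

unit clause [5] forces x5=T; simplify:
  satisfied 3 clause(s); 2 remain; assigned so far: [5]
unit clause [-3] forces x3=F; simplify:
  drop 3 from [3, -1, 2] -> [-1, 2]
  satisfied 1 clause(s); 1 remain; assigned so far: [3, 5]

Answer: x3=F x5=T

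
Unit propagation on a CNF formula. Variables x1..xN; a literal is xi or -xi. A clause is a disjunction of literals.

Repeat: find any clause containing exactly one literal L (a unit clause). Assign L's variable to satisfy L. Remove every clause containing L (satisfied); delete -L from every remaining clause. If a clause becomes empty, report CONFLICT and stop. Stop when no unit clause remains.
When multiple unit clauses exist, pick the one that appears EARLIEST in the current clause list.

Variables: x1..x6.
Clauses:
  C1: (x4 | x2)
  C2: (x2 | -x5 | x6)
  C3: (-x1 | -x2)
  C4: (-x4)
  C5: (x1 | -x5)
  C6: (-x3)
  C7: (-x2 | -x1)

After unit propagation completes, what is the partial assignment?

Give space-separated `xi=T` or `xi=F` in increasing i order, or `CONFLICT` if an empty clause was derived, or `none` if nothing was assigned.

Answer: x1=F x2=T x3=F x4=F x5=F

Derivation:
unit clause [-4] forces x4=F; simplify:
  drop 4 from [4, 2] -> [2]
  satisfied 1 clause(s); 6 remain; assigned so far: [4]
unit clause [2] forces x2=T; simplify:
  drop -2 from [-1, -2] -> [-1]
  drop -2 from [-2, -1] -> [-1]
  satisfied 2 clause(s); 4 remain; assigned so far: [2, 4]
unit clause [-1] forces x1=F; simplify:
  drop 1 from [1, -5] -> [-5]
  satisfied 2 clause(s); 2 remain; assigned so far: [1, 2, 4]
unit clause [-5] forces x5=F; simplify:
  satisfied 1 clause(s); 1 remain; assigned so far: [1, 2, 4, 5]
unit clause [-3] forces x3=F; simplify:
  satisfied 1 clause(s); 0 remain; assigned so far: [1, 2, 3, 4, 5]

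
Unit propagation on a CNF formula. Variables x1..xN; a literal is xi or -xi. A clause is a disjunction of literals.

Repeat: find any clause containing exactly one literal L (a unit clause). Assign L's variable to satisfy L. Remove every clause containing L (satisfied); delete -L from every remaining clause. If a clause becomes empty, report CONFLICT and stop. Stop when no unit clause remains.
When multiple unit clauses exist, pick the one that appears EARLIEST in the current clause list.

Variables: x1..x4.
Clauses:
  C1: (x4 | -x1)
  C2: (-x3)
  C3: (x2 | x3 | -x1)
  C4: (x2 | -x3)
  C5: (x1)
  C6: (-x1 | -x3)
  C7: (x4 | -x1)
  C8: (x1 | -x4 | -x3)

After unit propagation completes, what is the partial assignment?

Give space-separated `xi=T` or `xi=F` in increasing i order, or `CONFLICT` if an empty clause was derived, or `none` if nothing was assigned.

unit clause [-3] forces x3=F; simplify:
  drop 3 from [2, 3, -1] -> [2, -1]
  satisfied 4 clause(s); 4 remain; assigned so far: [3]
unit clause [1] forces x1=T; simplify:
  drop -1 from [4, -1] -> [4]
  drop -1 from [2, -1] -> [2]
  drop -1 from [4, -1] -> [4]
  satisfied 1 clause(s); 3 remain; assigned so far: [1, 3]
unit clause [4] forces x4=T; simplify:
  satisfied 2 clause(s); 1 remain; assigned so far: [1, 3, 4]
unit clause [2] forces x2=T; simplify:
  satisfied 1 clause(s); 0 remain; assigned so far: [1, 2, 3, 4]

Answer: x1=T x2=T x3=F x4=T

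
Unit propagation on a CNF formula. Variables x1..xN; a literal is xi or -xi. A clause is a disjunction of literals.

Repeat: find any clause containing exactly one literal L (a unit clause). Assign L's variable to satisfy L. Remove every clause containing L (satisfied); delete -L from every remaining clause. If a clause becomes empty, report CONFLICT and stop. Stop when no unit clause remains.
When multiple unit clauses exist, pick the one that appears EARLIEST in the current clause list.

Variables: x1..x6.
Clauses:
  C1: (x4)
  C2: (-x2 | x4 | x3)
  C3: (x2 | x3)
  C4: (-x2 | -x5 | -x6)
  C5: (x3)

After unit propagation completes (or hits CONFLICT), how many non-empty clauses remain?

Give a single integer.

Answer: 1

Derivation:
unit clause [4] forces x4=T; simplify:
  satisfied 2 clause(s); 3 remain; assigned so far: [4]
unit clause [3] forces x3=T; simplify:
  satisfied 2 clause(s); 1 remain; assigned so far: [3, 4]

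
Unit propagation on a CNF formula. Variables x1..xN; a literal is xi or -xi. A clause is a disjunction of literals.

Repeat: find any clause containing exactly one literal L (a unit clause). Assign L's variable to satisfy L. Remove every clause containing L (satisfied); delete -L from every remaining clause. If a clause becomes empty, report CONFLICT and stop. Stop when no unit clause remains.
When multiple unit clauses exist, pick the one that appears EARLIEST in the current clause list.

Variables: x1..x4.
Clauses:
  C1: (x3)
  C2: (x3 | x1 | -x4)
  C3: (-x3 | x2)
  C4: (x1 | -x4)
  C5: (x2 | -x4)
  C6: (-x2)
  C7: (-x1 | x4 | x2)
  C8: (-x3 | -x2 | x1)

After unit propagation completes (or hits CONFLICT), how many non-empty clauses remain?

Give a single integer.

Answer: 2

Derivation:
unit clause [3] forces x3=T; simplify:
  drop -3 from [-3, 2] -> [2]
  drop -3 from [-3, -2, 1] -> [-2, 1]
  satisfied 2 clause(s); 6 remain; assigned so far: [3]
unit clause [2] forces x2=T; simplify:
  drop -2 from [-2] -> [] (empty!)
  drop -2 from [-2, 1] -> [1]
  satisfied 3 clause(s); 3 remain; assigned so far: [2, 3]
CONFLICT (empty clause)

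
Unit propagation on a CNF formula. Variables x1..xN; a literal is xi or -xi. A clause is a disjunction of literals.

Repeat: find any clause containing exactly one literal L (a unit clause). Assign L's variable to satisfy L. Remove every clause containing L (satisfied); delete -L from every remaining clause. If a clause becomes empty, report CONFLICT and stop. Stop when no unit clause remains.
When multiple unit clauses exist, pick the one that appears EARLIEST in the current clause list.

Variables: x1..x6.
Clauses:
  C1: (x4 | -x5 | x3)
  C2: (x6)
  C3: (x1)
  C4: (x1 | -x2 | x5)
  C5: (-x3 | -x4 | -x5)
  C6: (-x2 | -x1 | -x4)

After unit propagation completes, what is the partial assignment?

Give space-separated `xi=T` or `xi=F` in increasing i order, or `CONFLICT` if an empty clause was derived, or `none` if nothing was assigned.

Answer: x1=T x6=T

Derivation:
unit clause [6] forces x6=T; simplify:
  satisfied 1 clause(s); 5 remain; assigned so far: [6]
unit clause [1] forces x1=T; simplify:
  drop -1 from [-2, -1, -4] -> [-2, -4]
  satisfied 2 clause(s); 3 remain; assigned so far: [1, 6]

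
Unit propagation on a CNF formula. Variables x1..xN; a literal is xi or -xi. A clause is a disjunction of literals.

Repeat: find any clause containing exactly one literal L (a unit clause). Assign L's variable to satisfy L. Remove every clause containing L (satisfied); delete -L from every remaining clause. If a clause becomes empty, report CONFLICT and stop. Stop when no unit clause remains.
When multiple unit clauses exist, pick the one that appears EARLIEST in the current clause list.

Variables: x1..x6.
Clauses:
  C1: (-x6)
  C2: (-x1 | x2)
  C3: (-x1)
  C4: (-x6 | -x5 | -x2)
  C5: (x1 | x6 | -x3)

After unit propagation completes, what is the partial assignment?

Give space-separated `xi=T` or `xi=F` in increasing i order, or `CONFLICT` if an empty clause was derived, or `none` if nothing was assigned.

Answer: x1=F x3=F x6=F

Derivation:
unit clause [-6] forces x6=F; simplify:
  drop 6 from [1, 6, -3] -> [1, -3]
  satisfied 2 clause(s); 3 remain; assigned so far: [6]
unit clause [-1] forces x1=F; simplify:
  drop 1 from [1, -3] -> [-3]
  satisfied 2 clause(s); 1 remain; assigned so far: [1, 6]
unit clause [-3] forces x3=F; simplify:
  satisfied 1 clause(s); 0 remain; assigned so far: [1, 3, 6]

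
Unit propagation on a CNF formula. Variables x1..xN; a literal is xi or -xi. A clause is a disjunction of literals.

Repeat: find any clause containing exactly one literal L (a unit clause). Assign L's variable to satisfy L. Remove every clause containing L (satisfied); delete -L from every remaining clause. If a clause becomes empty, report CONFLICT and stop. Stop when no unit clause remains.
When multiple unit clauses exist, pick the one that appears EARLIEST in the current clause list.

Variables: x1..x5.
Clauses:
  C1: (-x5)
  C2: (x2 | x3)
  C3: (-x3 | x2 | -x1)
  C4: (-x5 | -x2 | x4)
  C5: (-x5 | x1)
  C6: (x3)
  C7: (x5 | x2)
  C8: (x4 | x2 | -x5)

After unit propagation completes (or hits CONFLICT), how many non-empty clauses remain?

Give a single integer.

Answer: 0

Derivation:
unit clause [-5] forces x5=F; simplify:
  drop 5 from [5, 2] -> [2]
  satisfied 4 clause(s); 4 remain; assigned so far: [5]
unit clause [3] forces x3=T; simplify:
  drop -3 from [-3, 2, -1] -> [2, -1]
  satisfied 2 clause(s); 2 remain; assigned so far: [3, 5]
unit clause [2] forces x2=T; simplify:
  satisfied 2 clause(s); 0 remain; assigned so far: [2, 3, 5]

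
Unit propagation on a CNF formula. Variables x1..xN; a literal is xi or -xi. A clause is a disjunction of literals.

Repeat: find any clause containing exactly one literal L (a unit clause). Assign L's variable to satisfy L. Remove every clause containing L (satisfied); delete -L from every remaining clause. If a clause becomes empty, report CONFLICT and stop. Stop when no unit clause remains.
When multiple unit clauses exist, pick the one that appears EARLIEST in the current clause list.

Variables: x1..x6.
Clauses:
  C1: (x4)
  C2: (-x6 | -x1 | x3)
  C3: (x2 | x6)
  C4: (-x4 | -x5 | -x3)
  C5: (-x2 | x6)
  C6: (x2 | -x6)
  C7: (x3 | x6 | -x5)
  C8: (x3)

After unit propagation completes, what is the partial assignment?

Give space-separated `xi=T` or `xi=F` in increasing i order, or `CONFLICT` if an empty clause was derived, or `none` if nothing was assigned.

unit clause [4] forces x4=T; simplify:
  drop -4 from [-4, -5, -3] -> [-5, -3]
  satisfied 1 clause(s); 7 remain; assigned so far: [4]
unit clause [3] forces x3=T; simplify:
  drop -3 from [-5, -3] -> [-5]
  satisfied 3 clause(s); 4 remain; assigned so far: [3, 4]
unit clause [-5] forces x5=F; simplify:
  satisfied 1 clause(s); 3 remain; assigned so far: [3, 4, 5]

Answer: x3=T x4=T x5=F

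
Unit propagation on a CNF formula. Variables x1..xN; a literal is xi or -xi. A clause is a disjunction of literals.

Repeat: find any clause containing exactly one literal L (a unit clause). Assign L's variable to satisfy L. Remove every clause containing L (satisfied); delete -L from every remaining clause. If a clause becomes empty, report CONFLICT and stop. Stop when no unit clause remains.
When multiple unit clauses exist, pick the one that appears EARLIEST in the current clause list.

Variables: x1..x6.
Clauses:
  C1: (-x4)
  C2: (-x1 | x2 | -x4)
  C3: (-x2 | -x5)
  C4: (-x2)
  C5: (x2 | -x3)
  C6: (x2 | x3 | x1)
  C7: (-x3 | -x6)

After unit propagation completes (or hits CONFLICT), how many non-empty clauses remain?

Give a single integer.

unit clause [-4] forces x4=F; simplify:
  satisfied 2 clause(s); 5 remain; assigned so far: [4]
unit clause [-2] forces x2=F; simplify:
  drop 2 from [2, -3] -> [-3]
  drop 2 from [2, 3, 1] -> [3, 1]
  satisfied 2 clause(s); 3 remain; assigned so far: [2, 4]
unit clause [-3] forces x3=F; simplify:
  drop 3 from [3, 1] -> [1]
  satisfied 2 clause(s); 1 remain; assigned so far: [2, 3, 4]
unit clause [1] forces x1=T; simplify:
  satisfied 1 clause(s); 0 remain; assigned so far: [1, 2, 3, 4]

Answer: 0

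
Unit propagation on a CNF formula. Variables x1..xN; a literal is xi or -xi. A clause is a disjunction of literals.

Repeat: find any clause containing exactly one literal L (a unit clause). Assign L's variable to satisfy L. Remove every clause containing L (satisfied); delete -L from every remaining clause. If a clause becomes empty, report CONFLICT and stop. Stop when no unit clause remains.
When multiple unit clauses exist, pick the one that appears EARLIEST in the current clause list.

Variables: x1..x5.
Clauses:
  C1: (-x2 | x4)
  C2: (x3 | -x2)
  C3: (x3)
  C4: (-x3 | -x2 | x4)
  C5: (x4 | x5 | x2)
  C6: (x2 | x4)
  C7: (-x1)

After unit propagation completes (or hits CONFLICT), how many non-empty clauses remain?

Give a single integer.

Answer: 4

Derivation:
unit clause [3] forces x3=T; simplify:
  drop -3 from [-3, -2, 4] -> [-2, 4]
  satisfied 2 clause(s); 5 remain; assigned so far: [3]
unit clause [-1] forces x1=F; simplify:
  satisfied 1 clause(s); 4 remain; assigned so far: [1, 3]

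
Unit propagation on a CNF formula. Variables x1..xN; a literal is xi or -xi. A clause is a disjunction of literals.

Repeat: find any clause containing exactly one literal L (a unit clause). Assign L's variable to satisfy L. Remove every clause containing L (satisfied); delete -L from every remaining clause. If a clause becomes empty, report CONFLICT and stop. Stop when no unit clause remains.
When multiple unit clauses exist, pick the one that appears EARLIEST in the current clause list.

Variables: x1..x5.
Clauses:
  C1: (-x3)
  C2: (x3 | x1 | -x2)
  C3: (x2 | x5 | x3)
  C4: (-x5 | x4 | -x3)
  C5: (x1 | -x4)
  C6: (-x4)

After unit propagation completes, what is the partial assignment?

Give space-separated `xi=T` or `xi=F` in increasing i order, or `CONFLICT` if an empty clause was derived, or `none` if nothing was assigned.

unit clause [-3] forces x3=F; simplify:
  drop 3 from [3, 1, -2] -> [1, -2]
  drop 3 from [2, 5, 3] -> [2, 5]
  satisfied 2 clause(s); 4 remain; assigned so far: [3]
unit clause [-4] forces x4=F; simplify:
  satisfied 2 clause(s); 2 remain; assigned so far: [3, 4]

Answer: x3=F x4=F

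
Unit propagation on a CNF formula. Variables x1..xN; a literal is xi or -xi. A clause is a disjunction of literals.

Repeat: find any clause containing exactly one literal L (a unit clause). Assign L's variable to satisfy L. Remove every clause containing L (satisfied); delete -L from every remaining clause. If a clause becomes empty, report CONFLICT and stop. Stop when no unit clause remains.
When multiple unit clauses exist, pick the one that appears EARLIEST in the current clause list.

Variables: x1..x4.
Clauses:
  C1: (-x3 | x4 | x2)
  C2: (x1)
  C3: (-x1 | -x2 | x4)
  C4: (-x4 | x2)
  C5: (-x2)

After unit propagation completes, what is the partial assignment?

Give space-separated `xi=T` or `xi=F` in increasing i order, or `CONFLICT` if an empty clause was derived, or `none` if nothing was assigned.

unit clause [1] forces x1=T; simplify:
  drop -1 from [-1, -2, 4] -> [-2, 4]
  satisfied 1 clause(s); 4 remain; assigned so far: [1]
unit clause [-2] forces x2=F; simplify:
  drop 2 from [-3, 4, 2] -> [-3, 4]
  drop 2 from [-4, 2] -> [-4]
  satisfied 2 clause(s); 2 remain; assigned so far: [1, 2]
unit clause [-4] forces x4=F; simplify:
  drop 4 from [-3, 4] -> [-3]
  satisfied 1 clause(s); 1 remain; assigned so far: [1, 2, 4]
unit clause [-3] forces x3=F; simplify:
  satisfied 1 clause(s); 0 remain; assigned so far: [1, 2, 3, 4]

Answer: x1=T x2=F x3=F x4=F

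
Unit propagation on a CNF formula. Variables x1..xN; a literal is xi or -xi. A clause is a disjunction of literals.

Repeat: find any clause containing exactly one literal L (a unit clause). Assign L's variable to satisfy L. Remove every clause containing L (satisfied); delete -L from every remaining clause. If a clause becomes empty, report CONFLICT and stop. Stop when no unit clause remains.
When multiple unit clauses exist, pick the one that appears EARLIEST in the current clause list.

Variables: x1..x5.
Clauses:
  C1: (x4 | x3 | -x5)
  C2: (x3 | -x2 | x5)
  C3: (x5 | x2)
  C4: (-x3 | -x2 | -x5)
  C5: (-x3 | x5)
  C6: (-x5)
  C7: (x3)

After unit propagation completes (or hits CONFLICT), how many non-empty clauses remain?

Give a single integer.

unit clause [-5] forces x5=F; simplify:
  drop 5 from [3, -2, 5] -> [3, -2]
  drop 5 from [5, 2] -> [2]
  drop 5 from [-3, 5] -> [-3]
  satisfied 3 clause(s); 4 remain; assigned so far: [5]
unit clause [2] forces x2=T; simplify:
  drop -2 from [3, -2] -> [3]
  satisfied 1 clause(s); 3 remain; assigned so far: [2, 5]
unit clause [3] forces x3=T; simplify:
  drop -3 from [-3] -> [] (empty!)
  satisfied 2 clause(s); 1 remain; assigned so far: [2, 3, 5]
CONFLICT (empty clause)

Answer: 0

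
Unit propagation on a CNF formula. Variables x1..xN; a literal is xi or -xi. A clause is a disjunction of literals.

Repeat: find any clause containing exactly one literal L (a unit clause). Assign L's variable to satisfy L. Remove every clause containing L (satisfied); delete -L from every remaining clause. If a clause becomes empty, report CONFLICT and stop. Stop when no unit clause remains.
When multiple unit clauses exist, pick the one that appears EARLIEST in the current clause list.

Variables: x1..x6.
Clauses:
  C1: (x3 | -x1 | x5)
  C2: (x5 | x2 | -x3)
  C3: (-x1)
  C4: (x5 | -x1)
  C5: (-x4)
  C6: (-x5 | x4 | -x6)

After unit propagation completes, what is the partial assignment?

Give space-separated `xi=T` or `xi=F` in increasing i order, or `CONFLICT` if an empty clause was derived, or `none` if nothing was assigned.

unit clause [-1] forces x1=F; simplify:
  satisfied 3 clause(s); 3 remain; assigned so far: [1]
unit clause [-4] forces x4=F; simplify:
  drop 4 from [-5, 4, -6] -> [-5, -6]
  satisfied 1 clause(s); 2 remain; assigned so far: [1, 4]

Answer: x1=F x4=F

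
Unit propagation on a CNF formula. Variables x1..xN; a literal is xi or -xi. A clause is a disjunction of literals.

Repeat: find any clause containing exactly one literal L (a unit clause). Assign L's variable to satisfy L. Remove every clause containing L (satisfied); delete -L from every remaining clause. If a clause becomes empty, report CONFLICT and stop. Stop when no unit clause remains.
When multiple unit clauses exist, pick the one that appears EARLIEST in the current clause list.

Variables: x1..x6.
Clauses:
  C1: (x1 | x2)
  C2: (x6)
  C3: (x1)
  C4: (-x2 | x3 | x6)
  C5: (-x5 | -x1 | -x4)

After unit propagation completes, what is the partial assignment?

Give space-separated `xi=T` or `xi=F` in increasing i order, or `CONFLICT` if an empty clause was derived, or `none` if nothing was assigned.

unit clause [6] forces x6=T; simplify:
  satisfied 2 clause(s); 3 remain; assigned so far: [6]
unit clause [1] forces x1=T; simplify:
  drop -1 from [-5, -1, -4] -> [-5, -4]
  satisfied 2 clause(s); 1 remain; assigned so far: [1, 6]

Answer: x1=T x6=T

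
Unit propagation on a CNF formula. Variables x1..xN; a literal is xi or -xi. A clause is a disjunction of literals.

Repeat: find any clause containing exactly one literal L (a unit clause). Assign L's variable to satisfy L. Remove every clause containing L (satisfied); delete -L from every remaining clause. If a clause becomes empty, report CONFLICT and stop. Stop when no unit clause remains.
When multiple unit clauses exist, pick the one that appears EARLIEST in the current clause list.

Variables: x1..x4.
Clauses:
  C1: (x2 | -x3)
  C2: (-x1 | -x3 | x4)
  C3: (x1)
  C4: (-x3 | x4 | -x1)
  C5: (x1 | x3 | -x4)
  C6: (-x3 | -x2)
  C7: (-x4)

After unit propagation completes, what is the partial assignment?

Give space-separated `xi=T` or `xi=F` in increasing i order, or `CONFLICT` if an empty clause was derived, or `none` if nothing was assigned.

Answer: x1=T x3=F x4=F

Derivation:
unit clause [1] forces x1=T; simplify:
  drop -1 from [-1, -3, 4] -> [-3, 4]
  drop -1 from [-3, 4, -1] -> [-3, 4]
  satisfied 2 clause(s); 5 remain; assigned so far: [1]
unit clause [-4] forces x4=F; simplify:
  drop 4 from [-3, 4] -> [-3]
  drop 4 from [-3, 4] -> [-3]
  satisfied 1 clause(s); 4 remain; assigned so far: [1, 4]
unit clause [-3] forces x3=F; simplify:
  satisfied 4 clause(s); 0 remain; assigned so far: [1, 3, 4]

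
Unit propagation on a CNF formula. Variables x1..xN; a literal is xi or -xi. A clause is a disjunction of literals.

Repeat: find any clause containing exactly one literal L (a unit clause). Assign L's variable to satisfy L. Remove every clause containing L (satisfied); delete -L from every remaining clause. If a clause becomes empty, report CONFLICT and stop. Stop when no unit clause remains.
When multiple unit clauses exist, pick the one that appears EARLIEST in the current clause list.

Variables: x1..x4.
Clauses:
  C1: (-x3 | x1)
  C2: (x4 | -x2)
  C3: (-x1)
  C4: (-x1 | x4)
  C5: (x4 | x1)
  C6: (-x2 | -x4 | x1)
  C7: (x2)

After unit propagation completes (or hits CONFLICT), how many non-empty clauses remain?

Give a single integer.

unit clause [-1] forces x1=F; simplify:
  drop 1 from [-3, 1] -> [-3]
  drop 1 from [4, 1] -> [4]
  drop 1 from [-2, -4, 1] -> [-2, -4]
  satisfied 2 clause(s); 5 remain; assigned so far: [1]
unit clause [-3] forces x3=F; simplify:
  satisfied 1 clause(s); 4 remain; assigned so far: [1, 3]
unit clause [4] forces x4=T; simplify:
  drop -4 from [-2, -4] -> [-2]
  satisfied 2 clause(s); 2 remain; assigned so far: [1, 3, 4]
unit clause [-2] forces x2=F; simplify:
  drop 2 from [2] -> [] (empty!)
  satisfied 1 clause(s); 1 remain; assigned so far: [1, 2, 3, 4]
CONFLICT (empty clause)

Answer: 0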